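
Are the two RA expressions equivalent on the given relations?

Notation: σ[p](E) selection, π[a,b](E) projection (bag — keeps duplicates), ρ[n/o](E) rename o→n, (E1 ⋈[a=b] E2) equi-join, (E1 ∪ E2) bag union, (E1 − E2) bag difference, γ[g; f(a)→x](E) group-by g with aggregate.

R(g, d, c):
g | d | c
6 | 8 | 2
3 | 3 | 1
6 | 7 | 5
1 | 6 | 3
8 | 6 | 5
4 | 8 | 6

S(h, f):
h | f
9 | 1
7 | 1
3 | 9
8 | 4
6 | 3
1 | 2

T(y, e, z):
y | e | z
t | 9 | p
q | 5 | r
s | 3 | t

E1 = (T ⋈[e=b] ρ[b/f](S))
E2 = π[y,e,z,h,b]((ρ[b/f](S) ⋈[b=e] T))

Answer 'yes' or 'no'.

E1 stepwise |·|:
  T → 3
  S → 6
  ρ[b/f](S) → 6
  (T ⋈[e=b] ρ[b/f](S)) → 2
E2 stepwise |·|:
  S → 6
  ρ[b/f](S) → 6
  T → 3
  (ρ[b/f](S) ⋈[b=e] T) → 2
  π[y,e,z,h,b]((ρ[b/f](S) ⋈[b=e] T)) → 2

E1 and E2 produce the same multiset:
y | e | z | h | b
s | 3 | t | 6 | 3
t | 9 | p | 3 | 9

yes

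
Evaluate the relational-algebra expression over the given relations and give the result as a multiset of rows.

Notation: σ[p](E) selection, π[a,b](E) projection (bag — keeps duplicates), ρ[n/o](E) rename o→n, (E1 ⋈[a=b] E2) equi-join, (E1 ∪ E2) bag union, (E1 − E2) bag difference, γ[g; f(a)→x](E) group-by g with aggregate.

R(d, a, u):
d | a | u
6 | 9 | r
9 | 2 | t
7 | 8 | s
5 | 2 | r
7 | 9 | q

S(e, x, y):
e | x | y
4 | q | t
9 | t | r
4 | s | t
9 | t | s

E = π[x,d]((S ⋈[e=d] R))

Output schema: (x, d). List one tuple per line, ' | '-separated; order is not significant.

Stepwise |·|:
  S → 4
  R → 5
  (S ⋈[e=d] R) → 2
  π[x,d]((S ⋈[e=d] R)) → 2

== RESULT ==
x | d
t | 9
t | 9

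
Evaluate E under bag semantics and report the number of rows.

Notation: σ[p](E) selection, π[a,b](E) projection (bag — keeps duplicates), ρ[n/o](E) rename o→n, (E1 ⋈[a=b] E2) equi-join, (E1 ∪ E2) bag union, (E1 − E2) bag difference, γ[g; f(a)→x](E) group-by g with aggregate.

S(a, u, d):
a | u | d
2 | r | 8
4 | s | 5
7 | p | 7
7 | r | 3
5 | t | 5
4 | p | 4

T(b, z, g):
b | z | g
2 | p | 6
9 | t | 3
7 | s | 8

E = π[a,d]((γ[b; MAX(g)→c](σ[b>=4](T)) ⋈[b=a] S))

Stepwise |·|:
  T → 3
  σ[b>=4](T) → 2
  γ[b; MAX(g)→c](σ[b>=4](T)) → 2
  S → 6
  (γ[b; MAX(g)→c](σ[b>=4](T)) ⋈[b=a] S) → 2
  π[a,d]((γ[b; MAX(g)→c](σ[b>=4](T)) ⋈[b=a] S)) → 2

|E| = 2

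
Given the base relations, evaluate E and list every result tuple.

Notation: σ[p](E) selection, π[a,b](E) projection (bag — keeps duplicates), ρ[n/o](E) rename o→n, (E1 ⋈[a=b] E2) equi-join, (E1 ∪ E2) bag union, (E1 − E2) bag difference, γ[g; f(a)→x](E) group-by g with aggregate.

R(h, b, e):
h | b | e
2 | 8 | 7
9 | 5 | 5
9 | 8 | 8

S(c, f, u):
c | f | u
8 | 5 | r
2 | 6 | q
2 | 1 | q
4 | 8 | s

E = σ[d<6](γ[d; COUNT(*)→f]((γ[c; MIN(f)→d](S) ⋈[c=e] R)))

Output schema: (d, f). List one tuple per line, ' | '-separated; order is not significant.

Stepwise |·|:
  S → 4
  γ[c; MIN(f)→d](S) → 3
  R → 3
  (γ[c; MIN(f)→d](S) ⋈[c=e] R) → 1
  γ[d; COUNT(*)→f]((γ[c; MIN(f)→d](S) ⋈[c=e] R)) → 1
  σ[d<6](γ[d; COUNT(*)→f]((γ[c; MIN(f)→d](S) ⋈[c=e] R))) → 1

== RESULT ==
d | f
5 | 1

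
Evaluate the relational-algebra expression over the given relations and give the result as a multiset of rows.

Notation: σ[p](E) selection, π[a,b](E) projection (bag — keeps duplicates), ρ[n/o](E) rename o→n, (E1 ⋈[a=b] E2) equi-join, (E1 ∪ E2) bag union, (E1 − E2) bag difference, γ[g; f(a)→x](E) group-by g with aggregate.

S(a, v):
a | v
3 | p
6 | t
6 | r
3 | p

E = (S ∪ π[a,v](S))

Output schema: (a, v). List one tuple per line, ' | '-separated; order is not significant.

Row counts bottom-up:
  S → 4
  S → 4
  π[a,v](S) → 4
  (S ∪ π[a,v](S)) → 8

== RESULT ==
a | v
3 | p
3 | p
3 | p
3 | p
6 | r
6 | r
6 | t
6 | t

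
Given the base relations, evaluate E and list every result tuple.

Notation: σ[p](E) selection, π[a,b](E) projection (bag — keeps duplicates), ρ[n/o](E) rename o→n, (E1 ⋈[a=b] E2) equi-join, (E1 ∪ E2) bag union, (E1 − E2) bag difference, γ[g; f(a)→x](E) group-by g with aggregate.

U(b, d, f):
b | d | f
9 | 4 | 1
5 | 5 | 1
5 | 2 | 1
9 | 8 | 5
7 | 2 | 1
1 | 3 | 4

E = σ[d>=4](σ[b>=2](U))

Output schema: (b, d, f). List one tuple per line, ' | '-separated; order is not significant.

Row counts bottom-up:
  U → 6
  σ[b>=2](U) → 5
  σ[d>=4](σ[b>=2](U)) → 3

== RESULT ==
b | d | f
5 | 5 | 1
9 | 4 | 1
9 | 8 | 5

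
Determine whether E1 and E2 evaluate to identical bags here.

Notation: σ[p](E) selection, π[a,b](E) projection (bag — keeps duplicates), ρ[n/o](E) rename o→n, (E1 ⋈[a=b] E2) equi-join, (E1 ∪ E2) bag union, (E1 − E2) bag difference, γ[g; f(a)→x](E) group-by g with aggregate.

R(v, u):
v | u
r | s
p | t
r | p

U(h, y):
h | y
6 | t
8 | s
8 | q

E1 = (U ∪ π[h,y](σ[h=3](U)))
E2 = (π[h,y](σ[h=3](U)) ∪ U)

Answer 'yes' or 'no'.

E1 stepwise |·|:
  U → 3
  U → 3
  σ[h=3](U) → 0
  π[h,y](σ[h=3](U)) → 0
  (U ∪ π[h,y](σ[h=3](U))) → 3
E2 stepwise |·|:
  U → 3
  σ[h=3](U) → 0
  π[h,y](σ[h=3](U)) → 0
  U → 3
  (π[h,y](σ[h=3](U)) ∪ U) → 3

E1 and E2 produce the same multiset:
h | y
6 | t
8 | q
8 | s

yes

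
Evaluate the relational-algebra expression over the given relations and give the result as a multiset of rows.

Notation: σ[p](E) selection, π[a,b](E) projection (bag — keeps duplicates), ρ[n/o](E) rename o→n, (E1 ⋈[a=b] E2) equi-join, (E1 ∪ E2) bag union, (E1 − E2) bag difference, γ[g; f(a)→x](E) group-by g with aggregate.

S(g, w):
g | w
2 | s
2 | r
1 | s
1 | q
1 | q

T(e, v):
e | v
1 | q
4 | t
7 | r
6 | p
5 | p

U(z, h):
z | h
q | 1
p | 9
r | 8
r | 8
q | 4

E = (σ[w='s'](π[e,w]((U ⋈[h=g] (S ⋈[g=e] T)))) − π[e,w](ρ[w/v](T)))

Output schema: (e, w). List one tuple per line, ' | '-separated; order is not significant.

Stepwise |·|:
  U → 5
  S → 5
  T → 5
  (S ⋈[g=e] T) → 3
  (U ⋈[h=g] (S ⋈[g=e] T)) → 3
  π[e,w]((U ⋈[h=g] (S ⋈[g=e] T))) → 3
  σ[w='s'](π[e,w]((U ⋈[h=g] (S ⋈[g=e] T)))) → 1
  T → 5
  ρ[w/v](T) → 5
  π[e,w](ρ[w/v](T)) → 5
  (σ[w='s'](π[e,w]((U ⋈[h=g] (S ⋈[g=e] T)))) − π[e,w](ρ[w/v](T))) → 1

== RESULT ==
e | w
1 | s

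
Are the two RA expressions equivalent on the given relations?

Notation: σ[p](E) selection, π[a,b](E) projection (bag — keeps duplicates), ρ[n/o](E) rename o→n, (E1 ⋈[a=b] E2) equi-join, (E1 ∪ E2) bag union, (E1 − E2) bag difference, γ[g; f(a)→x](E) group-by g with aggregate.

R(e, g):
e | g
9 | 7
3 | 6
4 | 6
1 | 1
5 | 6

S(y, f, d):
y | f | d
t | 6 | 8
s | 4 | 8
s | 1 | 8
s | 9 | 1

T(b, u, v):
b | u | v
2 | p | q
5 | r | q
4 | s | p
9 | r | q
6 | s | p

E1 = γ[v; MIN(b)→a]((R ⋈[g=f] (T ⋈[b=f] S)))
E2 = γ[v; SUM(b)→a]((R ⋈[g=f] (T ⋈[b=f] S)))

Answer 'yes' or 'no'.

E1 stepwise |·|:
  R → 5
  T → 5
  S → 4
  (T ⋈[b=f] S) → 3
  (R ⋈[g=f] (T ⋈[b=f] S)) → 3
  γ[v; MIN(b)→a]((R ⋈[g=f] (T ⋈[b=f] S))) → 1
E2 stepwise |·|:
  R → 5
  T → 5
  S → 4
  (T ⋈[b=f] S) → 3
  (R ⋈[g=f] (T ⋈[b=f] S)) → 3
  γ[v; SUM(b)→a]((R ⋈[g=f] (T ⋈[b=f] S))) → 1

E1 result:
v | a
p | 6
E2 result:
v | a
p | 18
Witness: ('p', 6) appears 1× in E1 but 0× in E2.

no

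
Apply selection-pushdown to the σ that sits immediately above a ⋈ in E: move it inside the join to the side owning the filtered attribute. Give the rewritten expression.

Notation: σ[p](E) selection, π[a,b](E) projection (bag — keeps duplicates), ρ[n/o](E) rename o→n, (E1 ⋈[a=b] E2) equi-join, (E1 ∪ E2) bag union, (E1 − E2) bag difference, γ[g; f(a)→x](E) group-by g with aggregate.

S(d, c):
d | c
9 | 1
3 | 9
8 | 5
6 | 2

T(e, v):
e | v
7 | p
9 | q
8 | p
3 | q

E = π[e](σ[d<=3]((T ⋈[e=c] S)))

σ filters on d, owned by the right side.
E' = π[e]((T ⋈[e=c] σ[d<=3](S)))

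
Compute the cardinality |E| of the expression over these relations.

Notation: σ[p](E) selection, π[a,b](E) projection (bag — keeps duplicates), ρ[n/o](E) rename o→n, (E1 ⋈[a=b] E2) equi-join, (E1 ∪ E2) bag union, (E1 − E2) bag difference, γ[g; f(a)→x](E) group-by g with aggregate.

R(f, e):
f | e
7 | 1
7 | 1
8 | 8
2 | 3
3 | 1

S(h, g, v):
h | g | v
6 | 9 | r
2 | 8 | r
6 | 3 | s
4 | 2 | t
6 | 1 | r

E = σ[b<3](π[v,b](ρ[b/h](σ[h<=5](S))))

Subexpression sizes:
  S → 5
  σ[h<=5](S) → 2
  ρ[b/h](σ[h<=5](S)) → 2
  π[v,b](ρ[b/h](σ[h<=5](S))) → 2
  σ[b<3](π[v,b](ρ[b/h](σ[h<=5](S)))) → 1

|E| = 1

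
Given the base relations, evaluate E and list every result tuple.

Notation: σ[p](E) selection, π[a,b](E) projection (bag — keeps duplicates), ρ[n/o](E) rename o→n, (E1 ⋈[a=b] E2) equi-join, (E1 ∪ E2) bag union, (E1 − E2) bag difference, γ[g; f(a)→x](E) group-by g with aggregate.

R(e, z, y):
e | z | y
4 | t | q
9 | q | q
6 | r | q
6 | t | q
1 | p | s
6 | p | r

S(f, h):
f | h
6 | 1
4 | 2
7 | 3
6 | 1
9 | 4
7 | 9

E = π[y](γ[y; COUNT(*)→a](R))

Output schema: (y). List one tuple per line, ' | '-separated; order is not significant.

Subexpression sizes:
  R → 6
  γ[y; COUNT(*)→a](R) → 3
  π[y](γ[y; COUNT(*)→a](R)) → 3

== RESULT ==
y
q
r
s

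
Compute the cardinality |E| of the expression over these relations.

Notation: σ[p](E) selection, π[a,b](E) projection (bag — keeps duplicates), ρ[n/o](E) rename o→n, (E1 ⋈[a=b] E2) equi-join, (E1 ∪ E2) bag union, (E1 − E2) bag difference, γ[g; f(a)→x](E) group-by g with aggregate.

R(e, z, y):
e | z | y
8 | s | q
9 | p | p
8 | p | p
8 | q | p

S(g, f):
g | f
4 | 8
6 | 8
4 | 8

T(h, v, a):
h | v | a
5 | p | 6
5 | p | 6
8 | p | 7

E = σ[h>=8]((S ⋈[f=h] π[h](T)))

Per-node cardinality:
  S → 3
  T → 3
  π[h](T) → 3
  (S ⋈[f=h] π[h](T)) → 3
  σ[h>=8]((S ⋈[f=h] π[h](T))) → 3

|E| = 3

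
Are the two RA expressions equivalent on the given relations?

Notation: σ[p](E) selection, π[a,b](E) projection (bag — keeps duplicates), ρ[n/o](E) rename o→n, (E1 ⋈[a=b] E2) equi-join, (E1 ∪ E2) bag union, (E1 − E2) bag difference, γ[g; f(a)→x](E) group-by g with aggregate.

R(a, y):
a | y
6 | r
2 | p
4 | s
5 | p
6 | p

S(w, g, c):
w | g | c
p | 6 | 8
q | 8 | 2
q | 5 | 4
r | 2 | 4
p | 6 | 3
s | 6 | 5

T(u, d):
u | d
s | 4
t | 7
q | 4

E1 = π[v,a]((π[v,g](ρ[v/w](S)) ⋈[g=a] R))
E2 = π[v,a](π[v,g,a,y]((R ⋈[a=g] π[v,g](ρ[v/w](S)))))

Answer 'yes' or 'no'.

E1 per-node cardinality:
  S → 6
  ρ[v/w](S) → 6
  π[v,g](ρ[v/w](S)) → 6
  R → 5
  (π[v,g](ρ[v/w](S)) ⋈[g=a] R) → 8
  π[v,a]((π[v,g](ρ[v/w](S)) ⋈[g=a] R)) → 8
E2 per-node cardinality:
  R → 5
  S → 6
  ρ[v/w](S) → 6
  π[v,g](ρ[v/w](S)) → 6
  (R ⋈[a=g] π[v,g](ρ[v/w](S))) → 8
  π[v,g,a,y]((R ⋈[a=g] π[v,g](ρ[v/w](S)))) → 8
  π[v,a](π[v,g,a,y]((R ⋈[a=g] π[v,g](ρ[v/w](S))))) → 8

E1 and E2 produce the same multiset:
v | a
p | 6
p | 6
p | 6
p | 6
q | 5
r | 2
s | 6
s | 6

yes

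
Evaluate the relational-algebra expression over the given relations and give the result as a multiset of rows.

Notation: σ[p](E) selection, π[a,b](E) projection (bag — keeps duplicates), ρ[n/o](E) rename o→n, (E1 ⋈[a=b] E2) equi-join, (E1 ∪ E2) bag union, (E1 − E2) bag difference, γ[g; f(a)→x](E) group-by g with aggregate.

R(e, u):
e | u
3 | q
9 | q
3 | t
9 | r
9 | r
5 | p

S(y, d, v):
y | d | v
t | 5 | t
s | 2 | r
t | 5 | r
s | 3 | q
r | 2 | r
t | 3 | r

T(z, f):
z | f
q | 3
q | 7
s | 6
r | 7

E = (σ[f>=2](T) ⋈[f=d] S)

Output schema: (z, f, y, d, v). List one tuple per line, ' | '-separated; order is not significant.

Subexpression sizes:
  T → 4
  σ[f>=2](T) → 4
  S → 6
  (σ[f>=2](T) ⋈[f=d] S) → 2

== RESULT ==
z | f | y | d | v
q | 3 | s | 3 | q
q | 3 | t | 3 | r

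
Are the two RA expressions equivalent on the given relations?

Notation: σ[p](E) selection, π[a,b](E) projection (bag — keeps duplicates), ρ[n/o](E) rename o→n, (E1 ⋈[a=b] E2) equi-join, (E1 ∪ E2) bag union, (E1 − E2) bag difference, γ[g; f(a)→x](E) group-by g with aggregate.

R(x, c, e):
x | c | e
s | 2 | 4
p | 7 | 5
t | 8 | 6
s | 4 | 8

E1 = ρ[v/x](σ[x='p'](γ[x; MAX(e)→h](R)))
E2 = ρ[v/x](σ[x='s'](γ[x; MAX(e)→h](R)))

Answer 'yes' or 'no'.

E1 per-node cardinality:
  R → 4
  γ[x; MAX(e)→h](R) → 3
  σ[x='p'](γ[x; MAX(e)→h](R)) → 1
  ρ[v/x](σ[x='p'](γ[x; MAX(e)→h](R))) → 1
E2 per-node cardinality:
  R → 4
  γ[x; MAX(e)→h](R) → 3
  σ[x='s'](γ[x; MAX(e)→h](R)) → 1
  ρ[v/x](σ[x='s'](γ[x; MAX(e)→h](R))) → 1

E1 result:
v | h
p | 5
E2 result:
v | h
s | 8
Witness: ('p', 5) appears 1× in E1 but 0× in E2.

no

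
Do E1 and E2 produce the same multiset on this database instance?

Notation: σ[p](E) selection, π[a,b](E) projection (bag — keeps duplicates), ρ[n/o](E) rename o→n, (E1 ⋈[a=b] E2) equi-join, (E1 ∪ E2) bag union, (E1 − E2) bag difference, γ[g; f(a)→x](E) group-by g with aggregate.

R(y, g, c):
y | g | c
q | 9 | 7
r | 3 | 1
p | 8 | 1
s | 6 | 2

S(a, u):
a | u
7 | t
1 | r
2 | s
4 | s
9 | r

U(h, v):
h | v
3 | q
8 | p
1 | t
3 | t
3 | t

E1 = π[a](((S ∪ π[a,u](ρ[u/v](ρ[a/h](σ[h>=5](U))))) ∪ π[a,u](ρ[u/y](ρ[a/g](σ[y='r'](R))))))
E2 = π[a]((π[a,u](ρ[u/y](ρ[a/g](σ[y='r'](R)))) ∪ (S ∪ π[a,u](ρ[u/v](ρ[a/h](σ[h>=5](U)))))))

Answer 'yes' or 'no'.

E1 row counts bottom-up:
  S → 5
  U → 5
  σ[h>=5](U) → 1
  ρ[a/h](σ[h>=5](U)) → 1
  ρ[u/v](ρ[a/h](σ[h>=5](U))) → 1
  π[a,u](ρ[u/v](ρ[a/h](σ[h>=5](U)))) → 1
  (S ∪ π[a,u](ρ[u/v](ρ[a/h](σ[h>=5](U))))) → 6
  R → 4
  σ[y='r'](R) → 1
  ρ[a/g](σ[y='r'](R)) → 1
  ρ[u/y](ρ[a/g](σ[y='r'](R))) → 1
  π[a,u](ρ[u/y](ρ[a/g](σ[y='r'](R)))) → 1
  ((S ∪ π[a,u](ρ[u/v](ρ[a/h](σ[h>=5](U))))) ∪ π[a,u](ρ[u/y](ρ[a/g](σ[y='r'](R))))) → 7
  π[a](((S ∪ π[a,u](ρ[u/v](ρ[a/h](σ[h>=5](U))))) ∪ π[a,u](ρ[u/y](ρ[a/g](σ[y='r'](R)))))) → 7
E2 row counts bottom-up:
  R → 4
  σ[y='r'](R) → 1
  ρ[a/g](σ[y='r'](R)) → 1
  ρ[u/y](ρ[a/g](σ[y='r'](R))) → 1
  π[a,u](ρ[u/y](ρ[a/g](σ[y='r'](R)))) → 1
  S → 5
  U → 5
  σ[h>=5](U) → 1
  ρ[a/h](σ[h>=5](U)) → 1
  ρ[u/v](ρ[a/h](σ[h>=5](U))) → 1
  π[a,u](ρ[u/v](ρ[a/h](σ[h>=5](U)))) → 1
  (S ∪ π[a,u](ρ[u/v](ρ[a/h](σ[h>=5](U))))) → 6
  (π[a,u](ρ[u/y](ρ[a/g](σ[y='r'](R)))) ∪ (S ∪ π[a,u](ρ[u/v](ρ[a/h](σ[h>=5](U)))))) → 7
  π[a]((π[a,u](ρ[u/y](ρ[a/g](σ[y='r'](R)))) ∪ (S ∪ π[a,u](ρ[u/v](ρ[a/h](σ[h>=5](U))))))) → 7

E1 and E2 produce the same multiset:
a
1
2
3
4
7
8
9

yes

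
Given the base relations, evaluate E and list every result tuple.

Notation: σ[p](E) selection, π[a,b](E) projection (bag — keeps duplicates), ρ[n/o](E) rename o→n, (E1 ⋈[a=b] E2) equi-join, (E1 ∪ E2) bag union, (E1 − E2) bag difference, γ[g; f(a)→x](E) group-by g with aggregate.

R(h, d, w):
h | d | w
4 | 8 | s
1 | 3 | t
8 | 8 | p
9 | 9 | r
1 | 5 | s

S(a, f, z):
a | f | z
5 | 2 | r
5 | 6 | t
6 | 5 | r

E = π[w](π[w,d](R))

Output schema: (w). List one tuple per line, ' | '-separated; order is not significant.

Per-node cardinality:
  R → 5
  π[w,d](R) → 5
  π[w](π[w,d](R)) → 5

== RESULT ==
w
p
r
s
s
t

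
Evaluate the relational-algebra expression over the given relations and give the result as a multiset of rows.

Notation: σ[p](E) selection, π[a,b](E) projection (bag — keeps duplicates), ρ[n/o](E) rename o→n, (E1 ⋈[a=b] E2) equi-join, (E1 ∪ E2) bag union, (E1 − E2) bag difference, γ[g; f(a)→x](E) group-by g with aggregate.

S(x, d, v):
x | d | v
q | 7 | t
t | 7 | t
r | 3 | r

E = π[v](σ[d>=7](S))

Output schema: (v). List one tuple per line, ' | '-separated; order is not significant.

Stepwise |·|:
  S → 3
  σ[d>=7](S) → 2
  π[v](σ[d>=7](S)) → 2

== RESULT ==
v
t
t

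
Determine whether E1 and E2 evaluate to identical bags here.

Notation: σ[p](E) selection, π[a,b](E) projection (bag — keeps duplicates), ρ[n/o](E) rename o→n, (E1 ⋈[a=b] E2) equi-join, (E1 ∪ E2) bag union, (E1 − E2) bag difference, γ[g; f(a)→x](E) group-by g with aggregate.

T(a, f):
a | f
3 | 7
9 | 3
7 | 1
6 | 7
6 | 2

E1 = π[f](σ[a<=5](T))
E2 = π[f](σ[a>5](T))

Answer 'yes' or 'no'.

E1 per-node cardinality:
  T → 5
  σ[a<=5](T) → 1
  π[f](σ[a<=5](T)) → 1
E2 per-node cardinality:
  T → 5
  σ[a>5](T) → 4
  π[f](σ[a>5](T)) → 4

E1 result:
f
7
E2 result:
f
1
2
3
7
Witness: (1,) appears 0× in E1 but 1× in E2.

no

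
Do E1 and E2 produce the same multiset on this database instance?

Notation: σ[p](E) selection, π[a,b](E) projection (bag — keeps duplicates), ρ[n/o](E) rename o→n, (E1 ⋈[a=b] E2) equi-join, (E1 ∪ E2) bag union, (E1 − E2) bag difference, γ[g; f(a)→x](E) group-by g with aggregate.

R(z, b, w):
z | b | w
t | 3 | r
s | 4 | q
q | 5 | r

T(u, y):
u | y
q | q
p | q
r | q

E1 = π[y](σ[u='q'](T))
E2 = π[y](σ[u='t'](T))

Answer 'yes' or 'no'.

E1 row counts bottom-up:
  T → 3
  σ[u='q'](T) → 1
  π[y](σ[u='q'](T)) → 1
E2 row counts bottom-up:
  T → 3
  σ[u='t'](T) → 0
  π[y](σ[u='t'](T)) → 0

E1 result:
y
q
E2 result:
y
(0 rows)
Witness: ('q',) appears 1× in E1 but 0× in E2.

no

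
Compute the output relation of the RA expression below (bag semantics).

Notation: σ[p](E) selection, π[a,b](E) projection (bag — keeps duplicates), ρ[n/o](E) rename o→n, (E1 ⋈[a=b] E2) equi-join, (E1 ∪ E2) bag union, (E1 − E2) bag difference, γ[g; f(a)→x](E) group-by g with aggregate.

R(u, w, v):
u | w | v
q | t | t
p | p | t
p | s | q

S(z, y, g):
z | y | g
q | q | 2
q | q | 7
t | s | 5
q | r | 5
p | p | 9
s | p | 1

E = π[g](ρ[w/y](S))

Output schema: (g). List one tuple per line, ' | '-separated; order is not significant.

Subexpression sizes:
  S → 6
  ρ[w/y](S) → 6
  π[g](ρ[w/y](S)) → 6

== RESULT ==
g
1
2
5
5
7
9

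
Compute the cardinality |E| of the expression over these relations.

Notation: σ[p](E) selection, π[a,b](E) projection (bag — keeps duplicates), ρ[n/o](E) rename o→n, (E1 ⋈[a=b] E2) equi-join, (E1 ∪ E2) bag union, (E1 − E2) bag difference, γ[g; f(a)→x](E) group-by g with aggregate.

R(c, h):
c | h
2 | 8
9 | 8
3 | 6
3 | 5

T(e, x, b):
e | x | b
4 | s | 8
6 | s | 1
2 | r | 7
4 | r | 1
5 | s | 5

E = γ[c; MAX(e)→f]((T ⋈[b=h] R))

Row counts bottom-up:
  T → 5
  R → 4
  (T ⋈[b=h] R) → 3
  γ[c; MAX(e)→f]((T ⋈[b=h] R)) → 3

|E| = 3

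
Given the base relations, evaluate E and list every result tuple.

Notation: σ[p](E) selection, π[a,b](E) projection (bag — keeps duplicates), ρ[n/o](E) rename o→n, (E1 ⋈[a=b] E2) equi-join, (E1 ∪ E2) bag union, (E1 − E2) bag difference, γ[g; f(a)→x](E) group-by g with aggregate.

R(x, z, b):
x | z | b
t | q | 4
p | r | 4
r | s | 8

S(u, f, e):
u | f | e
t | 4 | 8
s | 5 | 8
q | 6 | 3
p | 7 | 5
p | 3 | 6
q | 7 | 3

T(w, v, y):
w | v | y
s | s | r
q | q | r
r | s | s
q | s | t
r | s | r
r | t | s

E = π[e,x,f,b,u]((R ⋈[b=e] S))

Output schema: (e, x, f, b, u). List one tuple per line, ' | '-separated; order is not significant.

Subexpression sizes:
  R → 3
  S → 6
  (R ⋈[b=e] S) → 2
  π[e,x,f,b,u]((R ⋈[b=e] S)) → 2

== RESULT ==
e | x | f | b | u
8 | r | 4 | 8 | t
8 | r | 5 | 8 | s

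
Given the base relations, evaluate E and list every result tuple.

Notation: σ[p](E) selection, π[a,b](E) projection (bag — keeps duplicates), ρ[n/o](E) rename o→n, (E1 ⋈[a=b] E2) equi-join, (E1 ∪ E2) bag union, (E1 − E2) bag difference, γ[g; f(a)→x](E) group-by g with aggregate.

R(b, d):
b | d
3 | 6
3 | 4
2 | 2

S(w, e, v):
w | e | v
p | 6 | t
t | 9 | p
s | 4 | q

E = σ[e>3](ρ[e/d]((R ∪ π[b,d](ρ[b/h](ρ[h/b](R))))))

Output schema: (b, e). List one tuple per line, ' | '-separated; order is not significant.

Row counts bottom-up:
  R → 3
  R → 3
  ρ[h/b](R) → 3
  ρ[b/h](ρ[h/b](R)) → 3
  π[b,d](ρ[b/h](ρ[h/b](R))) → 3
  (R ∪ π[b,d](ρ[b/h](ρ[h/b](R)))) → 6
  ρ[e/d]((R ∪ π[b,d](ρ[b/h](ρ[h/b](R))))) → 6
  σ[e>3](ρ[e/d]((R ∪ π[b,d](ρ[b/h](ρ[h/b](R)))))) → 4

== RESULT ==
b | e
3 | 4
3 | 4
3 | 6
3 | 6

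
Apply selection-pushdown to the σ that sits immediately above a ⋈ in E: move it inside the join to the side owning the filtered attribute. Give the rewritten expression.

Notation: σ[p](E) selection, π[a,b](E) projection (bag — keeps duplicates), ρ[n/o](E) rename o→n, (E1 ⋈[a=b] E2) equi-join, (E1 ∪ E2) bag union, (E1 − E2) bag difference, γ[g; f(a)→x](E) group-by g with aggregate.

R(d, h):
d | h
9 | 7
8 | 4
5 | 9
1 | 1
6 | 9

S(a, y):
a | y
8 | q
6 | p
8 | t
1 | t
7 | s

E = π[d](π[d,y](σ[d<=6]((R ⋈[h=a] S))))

σ filters on d, owned by the left side.
E' = π[d](π[d,y]((σ[d<=6](R) ⋈[h=a] S)))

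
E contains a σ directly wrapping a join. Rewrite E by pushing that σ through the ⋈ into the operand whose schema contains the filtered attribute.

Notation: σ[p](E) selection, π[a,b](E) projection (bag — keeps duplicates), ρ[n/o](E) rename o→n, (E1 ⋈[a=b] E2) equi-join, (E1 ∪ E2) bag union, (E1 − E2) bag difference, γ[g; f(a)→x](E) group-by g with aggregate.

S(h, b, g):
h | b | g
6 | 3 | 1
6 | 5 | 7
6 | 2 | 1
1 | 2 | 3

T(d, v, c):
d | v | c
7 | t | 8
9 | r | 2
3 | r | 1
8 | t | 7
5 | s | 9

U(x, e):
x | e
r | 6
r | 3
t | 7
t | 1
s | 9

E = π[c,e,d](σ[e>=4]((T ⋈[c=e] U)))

σ filters on e, owned by the right side.
E' = π[c,e,d]((T ⋈[c=e] σ[e>=4](U)))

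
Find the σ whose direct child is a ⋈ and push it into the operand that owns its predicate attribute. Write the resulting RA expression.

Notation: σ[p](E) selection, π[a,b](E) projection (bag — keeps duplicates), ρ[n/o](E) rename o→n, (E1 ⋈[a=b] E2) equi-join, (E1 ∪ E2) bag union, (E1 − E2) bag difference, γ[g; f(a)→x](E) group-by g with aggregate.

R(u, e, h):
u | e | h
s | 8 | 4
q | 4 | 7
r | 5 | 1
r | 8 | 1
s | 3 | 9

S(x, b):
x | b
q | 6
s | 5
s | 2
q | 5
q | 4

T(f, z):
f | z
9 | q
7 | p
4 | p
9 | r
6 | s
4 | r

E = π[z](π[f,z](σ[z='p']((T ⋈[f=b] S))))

σ filters on z, owned by the left side.
E' = π[z](π[f,z]((σ[z='p'](T) ⋈[f=b] S)))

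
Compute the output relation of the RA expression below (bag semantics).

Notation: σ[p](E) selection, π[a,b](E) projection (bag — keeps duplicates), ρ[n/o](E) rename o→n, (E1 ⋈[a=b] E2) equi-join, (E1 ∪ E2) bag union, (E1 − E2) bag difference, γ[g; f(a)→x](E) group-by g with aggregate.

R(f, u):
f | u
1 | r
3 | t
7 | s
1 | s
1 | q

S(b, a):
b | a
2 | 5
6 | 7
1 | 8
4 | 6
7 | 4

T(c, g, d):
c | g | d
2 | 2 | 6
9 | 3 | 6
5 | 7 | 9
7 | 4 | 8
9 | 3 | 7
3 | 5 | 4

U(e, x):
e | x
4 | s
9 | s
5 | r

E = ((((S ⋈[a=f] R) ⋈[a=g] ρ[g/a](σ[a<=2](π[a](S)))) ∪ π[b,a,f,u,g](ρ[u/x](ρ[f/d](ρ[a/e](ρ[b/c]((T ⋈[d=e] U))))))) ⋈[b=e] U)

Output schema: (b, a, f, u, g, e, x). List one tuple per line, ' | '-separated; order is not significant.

Row counts bottom-up:
  S → 5
  R → 5
  (S ⋈[a=f] R) → 1
  S → 5
  π[a](S) → 5
  σ[a<=2](π[a](S)) → 0
  ρ[g/a](σ[a<=2](π[a](S))) → 0
  ((S ⋈[a=f] R) ⋈[a=g] ρ[g/a](σ[a<=2](π[a](S)))) → 0
  T → 6
  U → 3
  (T ⋈[d=e] U) → 2
  ρ[b/c]((T ⋈[d=e] U)) → 2
  ρ[a/e](ρ[b/c]((T ⋈[d=e] U))) → 2
  ρ[f/d](ρ[a/e](ρ[b/c]((T ⋈[d=e] U)))) → 2
  ρ[u/x](ρ[f/d](ρ[a/e](ρ[b/c]((T ⋈[d=e] U))))) → 2
  π[b,a,f,u,g](ρ[u/x](ρ[f/d](ρ[a/e](ρ[b/c]((T ⋈[d=e] U)))))) → 2
  (((S ⋈[a=f] R) ⋈[a=g] ρ[g/a](σ[a<=2](π[a](S)))) ∪ π[b,a,f,u,g](ρ[u/x](ρ[f/d](ρ[a/e](ρ[b/c]((T ⋈[d=e] U))))))) → 2
  U → 3
  ((((S ⋈[a=f] R) ⋈[a=g] ρ[g/a](σ[a<=2](π[a](S)))) ∪ π[b,a,f,u,g](ρ[u/x](ρ[f/d](ρ[a/e](ρ[b/c]((T ⋈[d=e] U))))))) ⋈[b=e] U) → 1

== RESULT ==
b | a | f | u | g | e | x
5 | 9 | 9 | s | 7 | 5 | r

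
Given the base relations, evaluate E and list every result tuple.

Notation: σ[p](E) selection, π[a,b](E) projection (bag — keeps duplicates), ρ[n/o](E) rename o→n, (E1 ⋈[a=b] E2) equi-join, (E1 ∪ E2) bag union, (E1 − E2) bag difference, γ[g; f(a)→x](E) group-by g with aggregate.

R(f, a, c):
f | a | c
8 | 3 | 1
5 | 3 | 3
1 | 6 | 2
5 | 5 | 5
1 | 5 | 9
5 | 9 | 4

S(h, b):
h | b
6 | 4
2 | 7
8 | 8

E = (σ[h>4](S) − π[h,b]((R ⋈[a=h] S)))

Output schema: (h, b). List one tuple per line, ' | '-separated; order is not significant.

Subexpression sizes:
  S → 3
  σ[h>4](S) → 2
  R → 6
  S → 3
  (R ⋈[a=h] S) → 1
  π[h,b]((R ⋈[a=h] S)) → 1
  (σ[h>4](S) − π[h,b]((R ⋈[a=h] S))) → 1

== RESULT ==
h | b
8 | 8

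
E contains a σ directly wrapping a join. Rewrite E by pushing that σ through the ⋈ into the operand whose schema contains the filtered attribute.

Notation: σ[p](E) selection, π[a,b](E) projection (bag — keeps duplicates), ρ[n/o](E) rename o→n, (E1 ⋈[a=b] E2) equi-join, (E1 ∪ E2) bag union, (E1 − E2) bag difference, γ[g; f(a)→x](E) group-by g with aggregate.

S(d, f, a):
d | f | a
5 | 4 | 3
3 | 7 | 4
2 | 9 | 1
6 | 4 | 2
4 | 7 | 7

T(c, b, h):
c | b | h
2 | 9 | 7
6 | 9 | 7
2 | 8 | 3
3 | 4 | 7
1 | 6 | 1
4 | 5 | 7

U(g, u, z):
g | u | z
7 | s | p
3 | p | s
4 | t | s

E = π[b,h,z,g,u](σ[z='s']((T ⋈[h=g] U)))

σ filters on z, owned by the right side.
E' = π[b,h,z,g,u]((T ⋈[h=g] σ[z='s'](U)))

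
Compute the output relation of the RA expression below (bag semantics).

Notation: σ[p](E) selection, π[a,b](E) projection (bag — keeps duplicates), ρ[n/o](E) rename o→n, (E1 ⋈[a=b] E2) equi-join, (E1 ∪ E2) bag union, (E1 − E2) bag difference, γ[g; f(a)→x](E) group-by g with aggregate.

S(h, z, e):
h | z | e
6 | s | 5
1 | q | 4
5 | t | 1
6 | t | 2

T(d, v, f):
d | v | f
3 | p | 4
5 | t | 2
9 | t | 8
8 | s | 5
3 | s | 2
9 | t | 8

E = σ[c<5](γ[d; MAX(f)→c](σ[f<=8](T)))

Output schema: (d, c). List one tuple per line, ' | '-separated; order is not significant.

Per-node cardinality:
  T → 6
  σ[f<=8](T) → 6
  γ[d; MAX(f)→c](σ[f<=8](T)) → 4
  σ[c<5](γ[d; MAX(f)→c](σ[f<=8](T))) → 2

== RESULT ==
d | c
3 | 4
5 | 2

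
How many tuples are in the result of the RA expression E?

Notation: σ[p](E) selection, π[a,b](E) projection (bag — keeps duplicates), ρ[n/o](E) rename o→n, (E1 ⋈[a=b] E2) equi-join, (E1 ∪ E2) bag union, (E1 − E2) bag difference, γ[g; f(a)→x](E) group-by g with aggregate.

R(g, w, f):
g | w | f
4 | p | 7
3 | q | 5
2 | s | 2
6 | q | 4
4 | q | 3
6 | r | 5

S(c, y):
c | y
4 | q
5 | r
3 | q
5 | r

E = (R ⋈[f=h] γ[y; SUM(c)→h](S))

Stepwise |·|:
  R → 6
  S → 4
  γ[y; SUM(c)→h](S) → 2
  (R ⋈[f=h] γ[y; SUM(c)→h](S)) → 1

|E| = 1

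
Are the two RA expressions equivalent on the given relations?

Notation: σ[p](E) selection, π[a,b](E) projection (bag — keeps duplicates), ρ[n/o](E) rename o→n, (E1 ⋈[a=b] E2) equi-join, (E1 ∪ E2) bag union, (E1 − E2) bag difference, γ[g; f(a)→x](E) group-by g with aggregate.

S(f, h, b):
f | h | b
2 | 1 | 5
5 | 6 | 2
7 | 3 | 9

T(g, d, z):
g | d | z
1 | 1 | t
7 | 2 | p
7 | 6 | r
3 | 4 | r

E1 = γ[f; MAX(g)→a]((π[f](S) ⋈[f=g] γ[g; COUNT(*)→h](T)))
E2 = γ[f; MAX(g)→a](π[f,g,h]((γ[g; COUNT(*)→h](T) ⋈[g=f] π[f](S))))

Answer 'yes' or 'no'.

E1 per-node cardinality:
  S → 3
  π[f](S) → 3
  T → 4
  γ[g; COUNT(*)→h](T) → 3
  (π[f](S) ⋈[f=g] γ[g; COUNT(*)→h](T)) → 1
  γ[f; MAX(g)→a]((π[f](S) ⋈[f=g] γ[g; COUNT(*)→h](T))) → 1
E2 per-node cardinality:
  T → 4
  γ[g; COUNT(*)→h](T) → 3
  S → 3
  π[f](S) → 3
  (γ[g; COUNT(*)→h](T) ⋈[g=f] π[f](S)) → 1
  π[f,g,h]((γ[g; COUNT(*)→h](T) ⋈[g=f] π[f](S))) → 1
  γ[f; MAX(g)→a](π[f,g,h]((γ[g; COUNT(*)→h](T) ⋈[g=f] π[f](S)))) → 1

E1 and E2 produce the same multiset:
f | a
7 | 7

yes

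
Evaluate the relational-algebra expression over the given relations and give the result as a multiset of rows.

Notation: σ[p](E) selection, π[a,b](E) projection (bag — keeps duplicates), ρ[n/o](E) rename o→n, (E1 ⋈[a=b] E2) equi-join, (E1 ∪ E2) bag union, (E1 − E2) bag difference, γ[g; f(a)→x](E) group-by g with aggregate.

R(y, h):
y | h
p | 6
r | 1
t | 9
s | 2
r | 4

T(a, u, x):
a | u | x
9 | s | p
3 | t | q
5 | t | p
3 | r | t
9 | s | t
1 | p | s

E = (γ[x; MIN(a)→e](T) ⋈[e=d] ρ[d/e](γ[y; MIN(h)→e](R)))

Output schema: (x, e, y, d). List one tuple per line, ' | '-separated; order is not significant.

Per-node cardinality:
  T → 6
  γ[x; MIN(a)→e](T) → 4
  R → 5
  γ[y; MIN(h)→e](R) → 4
  ρ[d/e](γ[y; MIN(h)→e](R)) → 4
  (γ[x; MIN(a)→e](T) ⋈[e=d] ρ[d/e](γ[y; MIN(h)→e](R))) → 1

== RESULT ==
x | e | y | d
s | 1 | r | 1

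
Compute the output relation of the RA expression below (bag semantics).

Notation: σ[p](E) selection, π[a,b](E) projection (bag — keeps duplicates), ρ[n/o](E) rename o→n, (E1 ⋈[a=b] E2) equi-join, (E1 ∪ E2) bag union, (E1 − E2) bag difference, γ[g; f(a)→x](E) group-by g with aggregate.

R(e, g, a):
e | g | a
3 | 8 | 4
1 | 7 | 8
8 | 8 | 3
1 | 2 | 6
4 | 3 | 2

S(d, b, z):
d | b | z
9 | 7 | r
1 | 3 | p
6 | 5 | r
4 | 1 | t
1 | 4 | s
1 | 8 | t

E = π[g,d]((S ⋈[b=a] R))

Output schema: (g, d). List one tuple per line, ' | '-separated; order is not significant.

Subexpression sizes:
  S → 6
  R → 5
  (S ⋈[b=a] R) → 3
  π[g,d]((S ⋈[b=a] R)) → 3

== RESULT ==
g | d
7 | 1
8 | 1
8 | 1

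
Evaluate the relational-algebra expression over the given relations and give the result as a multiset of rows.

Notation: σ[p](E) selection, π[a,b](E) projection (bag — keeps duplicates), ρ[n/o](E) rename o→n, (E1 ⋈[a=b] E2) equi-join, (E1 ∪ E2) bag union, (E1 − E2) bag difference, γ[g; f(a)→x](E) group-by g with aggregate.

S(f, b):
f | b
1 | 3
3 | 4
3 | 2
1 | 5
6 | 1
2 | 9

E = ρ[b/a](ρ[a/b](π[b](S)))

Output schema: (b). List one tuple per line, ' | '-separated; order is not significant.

Stepwise |·|:
  S → 6
  π[b](S) → 6
  ρ[a/b](π[b](S)) → 6
  ρ[b/a](ρ[a/b](π[b](S))) → 6

== RESULT ==
b
1
2
3
4
5
9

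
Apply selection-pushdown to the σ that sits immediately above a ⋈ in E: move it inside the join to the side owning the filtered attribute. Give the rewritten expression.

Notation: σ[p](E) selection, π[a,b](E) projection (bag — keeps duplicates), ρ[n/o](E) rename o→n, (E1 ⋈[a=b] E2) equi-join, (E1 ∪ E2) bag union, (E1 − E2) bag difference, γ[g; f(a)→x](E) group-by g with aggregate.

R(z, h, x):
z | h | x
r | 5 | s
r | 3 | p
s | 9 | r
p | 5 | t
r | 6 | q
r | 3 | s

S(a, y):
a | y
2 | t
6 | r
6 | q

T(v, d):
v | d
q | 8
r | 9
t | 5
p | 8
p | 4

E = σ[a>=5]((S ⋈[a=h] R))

σ filters on a, owned by the left side.
E' = (σ[a>=5](S) ⋈[a=h] R)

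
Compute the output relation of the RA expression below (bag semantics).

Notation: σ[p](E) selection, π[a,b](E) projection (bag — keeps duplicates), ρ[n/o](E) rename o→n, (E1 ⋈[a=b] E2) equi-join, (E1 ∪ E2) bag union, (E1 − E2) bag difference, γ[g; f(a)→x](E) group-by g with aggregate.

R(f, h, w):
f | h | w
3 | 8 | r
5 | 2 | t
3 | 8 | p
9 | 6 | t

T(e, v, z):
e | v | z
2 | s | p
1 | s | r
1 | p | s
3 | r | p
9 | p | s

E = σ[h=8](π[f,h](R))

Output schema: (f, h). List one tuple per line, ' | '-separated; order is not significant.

Per-node cardinality:
  R → 4
  π[f,h](R) → 4
  σ[h=8](π[f,h](R)) → 2

== RESULT ==
f | h
3 | 8
3 | 8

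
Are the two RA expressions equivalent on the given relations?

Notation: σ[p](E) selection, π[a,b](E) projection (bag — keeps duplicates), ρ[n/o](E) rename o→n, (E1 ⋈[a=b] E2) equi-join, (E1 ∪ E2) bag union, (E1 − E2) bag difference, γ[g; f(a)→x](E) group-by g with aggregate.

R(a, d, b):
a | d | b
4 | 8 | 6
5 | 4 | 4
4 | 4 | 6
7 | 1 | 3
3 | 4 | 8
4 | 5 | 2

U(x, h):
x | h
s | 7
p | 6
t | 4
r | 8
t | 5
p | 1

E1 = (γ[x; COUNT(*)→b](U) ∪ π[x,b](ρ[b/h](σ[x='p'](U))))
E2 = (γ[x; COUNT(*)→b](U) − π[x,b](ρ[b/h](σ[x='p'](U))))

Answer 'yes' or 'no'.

E1 subexpression sizes:
  U → 6
  γ[x; COUNT(*)→b](U) → 4
  U → 6
  σ[x='p'](U) → 2
  ρ[b/h](σ[x='p'](U)) → 2
  π[x,b](ρ[b/h](σ[x='p'](U))) → 2
  (γ[x; COUNT(*)→b](U) ∪ π[x,b](ρ[b/h](σ[x='p'](U)))) → 6
E2 subexpression sizes:
  U → 6
  γ[x; COUNT(*)→b](U) → 4
  U → 6
  σ[x='p'](U) → 2
  ρ[b/h](σ[x='p'](U)) → 2
  π[x,b](ρ[b/h](σ[x='p'](U))) → 2
  (γ[x; COUNT(*)→b](U) − π[x,b](ρ[b/h](σ[x='p'](U)))) → 4

E1 result:
x | b
p | 1
p | 2
p | 6
r | 1
s | 1
t | 2
E2 result:
x | b
p | 2
r | 1
s | 1
t | 2
Witness: ('p', 6) appears 1× in E1 but 0× in E2.

no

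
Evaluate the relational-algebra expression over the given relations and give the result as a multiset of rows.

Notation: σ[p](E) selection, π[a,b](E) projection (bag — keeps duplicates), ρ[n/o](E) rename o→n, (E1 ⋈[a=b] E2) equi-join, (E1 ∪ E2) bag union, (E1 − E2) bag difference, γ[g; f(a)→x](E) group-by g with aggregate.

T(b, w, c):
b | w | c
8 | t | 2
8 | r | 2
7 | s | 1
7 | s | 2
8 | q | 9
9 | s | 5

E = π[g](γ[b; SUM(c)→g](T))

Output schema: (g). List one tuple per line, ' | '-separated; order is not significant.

Row counts bottom-up:
  T → 6
  γ[b; SUM(c)→g](T) → 3
  π[g](γ[b; SUM(c)→g](T)) → 3

== RESULT ==
g
3
5
13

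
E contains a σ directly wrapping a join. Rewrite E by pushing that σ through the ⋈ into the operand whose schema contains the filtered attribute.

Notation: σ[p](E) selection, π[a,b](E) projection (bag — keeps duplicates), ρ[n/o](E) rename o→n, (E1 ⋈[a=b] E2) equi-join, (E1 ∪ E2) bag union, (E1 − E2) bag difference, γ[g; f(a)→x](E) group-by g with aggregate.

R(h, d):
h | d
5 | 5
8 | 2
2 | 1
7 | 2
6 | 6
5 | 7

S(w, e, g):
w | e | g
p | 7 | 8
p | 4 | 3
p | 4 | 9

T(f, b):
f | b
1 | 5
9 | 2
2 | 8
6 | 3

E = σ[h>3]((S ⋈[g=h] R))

σ filters on h, owned by the right side.
E' = (S ⋈[g=h] σ[h>3](R))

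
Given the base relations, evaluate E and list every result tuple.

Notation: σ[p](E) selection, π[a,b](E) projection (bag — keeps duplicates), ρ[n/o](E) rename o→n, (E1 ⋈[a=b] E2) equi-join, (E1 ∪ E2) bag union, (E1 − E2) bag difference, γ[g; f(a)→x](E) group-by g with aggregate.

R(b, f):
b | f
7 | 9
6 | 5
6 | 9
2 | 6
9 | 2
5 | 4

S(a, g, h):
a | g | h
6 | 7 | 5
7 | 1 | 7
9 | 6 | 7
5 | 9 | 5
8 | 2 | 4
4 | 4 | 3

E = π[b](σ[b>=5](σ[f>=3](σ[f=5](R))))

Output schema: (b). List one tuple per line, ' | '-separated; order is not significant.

Subexpression sizes:
  R → 6
  σ[f=5](R) → 1
  σ[f>=3](σ[f=5](R)) → 1
  σ[b>=5](σ[f>=3](σ[f=5](R))) → 1
  π[b](σ[b>=5](σ[f>=3](σ[f=5](R)))) → 1

== RESULT ==
b
6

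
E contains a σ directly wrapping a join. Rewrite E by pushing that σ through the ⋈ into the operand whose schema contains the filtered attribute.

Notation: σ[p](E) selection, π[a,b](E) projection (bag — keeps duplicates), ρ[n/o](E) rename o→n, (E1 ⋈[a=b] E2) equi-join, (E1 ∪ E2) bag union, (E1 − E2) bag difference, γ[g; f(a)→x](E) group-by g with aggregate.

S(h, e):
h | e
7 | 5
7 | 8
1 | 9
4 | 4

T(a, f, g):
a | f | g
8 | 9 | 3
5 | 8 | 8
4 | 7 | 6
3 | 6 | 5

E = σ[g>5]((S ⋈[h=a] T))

σ filters on g, owned by the right side.
E' = (S ⋈[h=a] σ[g>5](T))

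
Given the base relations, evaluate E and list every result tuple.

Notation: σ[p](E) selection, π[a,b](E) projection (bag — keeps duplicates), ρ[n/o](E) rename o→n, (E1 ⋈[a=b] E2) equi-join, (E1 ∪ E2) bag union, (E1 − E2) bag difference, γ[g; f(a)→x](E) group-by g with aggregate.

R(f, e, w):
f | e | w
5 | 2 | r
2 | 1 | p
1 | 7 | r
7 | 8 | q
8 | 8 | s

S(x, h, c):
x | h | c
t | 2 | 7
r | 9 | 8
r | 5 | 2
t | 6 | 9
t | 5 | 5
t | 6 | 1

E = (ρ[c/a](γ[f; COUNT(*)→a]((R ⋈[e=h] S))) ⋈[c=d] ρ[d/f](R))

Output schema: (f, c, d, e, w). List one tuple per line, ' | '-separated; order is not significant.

Subexpression sizes:
  R → 5
  S → 6
  (R ⋈[e=h] S) → 1
  γ[f; COUNT(*)→a]((R ⋈[e=h] S)) → 1
  ρ[c/a](γ[f; COUNT(*)→a]((R ⋈[e=h] S))) → 1
  R → 5
  ρ[d/f](R) → 5
  (ρ[c/a](γ[f; COUNT(*)→a]((R ⋈[e=h] S))) ⋈[c=d] ρ[d/f](R)) → 1

== RESULT ==
f | c | d | e | w
5 | 1 | 1 | 7 | r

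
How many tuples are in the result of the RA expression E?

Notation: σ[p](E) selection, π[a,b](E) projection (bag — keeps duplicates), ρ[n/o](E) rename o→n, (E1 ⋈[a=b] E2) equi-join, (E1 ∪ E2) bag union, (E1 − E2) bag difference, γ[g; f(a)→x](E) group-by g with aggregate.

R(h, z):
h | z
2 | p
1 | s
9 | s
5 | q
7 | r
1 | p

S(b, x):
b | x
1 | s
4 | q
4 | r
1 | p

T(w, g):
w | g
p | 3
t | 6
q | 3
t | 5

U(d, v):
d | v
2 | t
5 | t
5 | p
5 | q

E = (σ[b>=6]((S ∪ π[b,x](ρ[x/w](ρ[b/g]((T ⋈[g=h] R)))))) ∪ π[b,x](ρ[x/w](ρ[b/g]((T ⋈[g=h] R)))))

Row counts bottom-up:
  S → 4
  T → 4
  R → 6
  (T ⋈[g=h] R) → 1
  ρ[b/g]((T ⋈[g=h] R)) → 1
  ρ[x/w](ρ[b/g]((T ⋈[g=h] R))) → 1
  π[b,x](ρ[x/w](ρ[b/g]((T ⋈[g=h] R)))) → 1
  (S ∪ π[b,x](ρ[x/w](ρ[b/g]((T ⋈[g=h] R))))) → 5
  σ[b>=6]((S ∪ π[b,x](ρ[x/w](ρ[b/g]((T ⋈[g=h] R)))))) → 0
  T → 4
  R → 6
  (T ⋈[g=h] R) → 1
  ρ[b/g]((T ⋈[g=h] R)) → 1
  ρ[x/w](ρ[b/g]((T ⋈[g=h] R))) → 1
  π[b,x](ρ[x/w](ρ[b/g]((T ⋈[g=h] R)))) → 1
  (σ[b>=6]((S ∪ π[b,x](ρ[x/w](ρ[b/g]((T ⋈[g=h] R)))))) ∪ π[b,x](ρ[x/w](ρ[b/g]((T ⋈[g=h] R))))) → 1

|E| = 1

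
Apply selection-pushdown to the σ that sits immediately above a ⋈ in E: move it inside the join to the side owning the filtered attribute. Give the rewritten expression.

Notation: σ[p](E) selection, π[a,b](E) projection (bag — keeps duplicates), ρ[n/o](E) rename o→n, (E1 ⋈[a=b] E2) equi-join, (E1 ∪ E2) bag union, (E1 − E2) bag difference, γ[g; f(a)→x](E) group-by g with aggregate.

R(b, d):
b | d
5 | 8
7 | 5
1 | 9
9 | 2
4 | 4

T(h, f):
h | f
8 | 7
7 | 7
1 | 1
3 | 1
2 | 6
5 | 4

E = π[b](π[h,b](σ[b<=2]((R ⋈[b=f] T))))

σ filters on b, owned by the left side.
E' = π[b](π[h,b]((σ[b<=2](R) ⋈[b=f] T)))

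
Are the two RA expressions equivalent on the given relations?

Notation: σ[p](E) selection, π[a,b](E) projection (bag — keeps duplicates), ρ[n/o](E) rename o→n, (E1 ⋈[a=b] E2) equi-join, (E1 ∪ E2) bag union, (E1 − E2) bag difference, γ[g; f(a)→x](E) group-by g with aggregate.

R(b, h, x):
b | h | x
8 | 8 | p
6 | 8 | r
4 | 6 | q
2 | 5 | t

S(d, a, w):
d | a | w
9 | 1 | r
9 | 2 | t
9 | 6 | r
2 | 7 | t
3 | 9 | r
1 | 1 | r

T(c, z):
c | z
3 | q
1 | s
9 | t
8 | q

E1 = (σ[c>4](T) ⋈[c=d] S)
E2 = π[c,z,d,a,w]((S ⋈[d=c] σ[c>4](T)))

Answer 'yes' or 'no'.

E1 row counts bottom-up:
  T → 4
  σ[c>4](T) → 2
  S → 6
  (σ[c>4](T) ⋈[c=d] S) → 3
E2 row counts bottom-up:
  S → 6
  T → 4
  σ[c>4](T) → 2
  (S ⋈[d=c] σ[c>4](T)) → 3
  π[c,z,d,a,w]((S ⋈[d=c] σ[c>4](T))) → 3

E1 and E2 produce the same multiset:
c | z | d | a | w
9 | t | 9 | 1 | r
9 | t | 9 | 2 | t
9 | t | 9 | 6 | r

yes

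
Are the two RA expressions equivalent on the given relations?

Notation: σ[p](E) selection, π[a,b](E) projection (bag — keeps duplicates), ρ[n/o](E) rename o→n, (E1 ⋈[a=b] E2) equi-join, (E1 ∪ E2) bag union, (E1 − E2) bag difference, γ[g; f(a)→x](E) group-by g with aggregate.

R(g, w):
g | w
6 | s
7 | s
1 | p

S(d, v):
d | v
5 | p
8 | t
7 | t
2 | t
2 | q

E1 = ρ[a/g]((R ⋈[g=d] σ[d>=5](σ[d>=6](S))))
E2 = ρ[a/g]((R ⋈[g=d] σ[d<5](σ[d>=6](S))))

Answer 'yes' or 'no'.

E1 subexpression sizes:
  R → 3
  S → 5
  σ[d>=6](S) → 2
  σ[d>=5](σ[d>=6](S)) → 2
  (R ⋈[g=d] σ[d>=5](σ[d>=6](S))) → 1
  ρ[a/g]((R ⋈[g=d] σ[d>=5](σ[d>=6](S)))) → 1
E2 subexpression sizes:
  R → 3
  S → 5
  σ[d>=6](S) → 2
  σ[d<5](σ[d>=6](S)) → 0
  (R ⋈[g=d] σ[d<5](σ[d>=6](S))) → 0
  ρ[a/g]((R ⋈[g=d] σ[d<5](σ[d>=6](S)))) → 0

E1 result:
a | w | d | v
7 | s | 7 | t
E2 result:
a | w | d | v
(0 rows)
Witness: (7, 's', 7, 't') appears 1× in E1 but 0× in E2.

no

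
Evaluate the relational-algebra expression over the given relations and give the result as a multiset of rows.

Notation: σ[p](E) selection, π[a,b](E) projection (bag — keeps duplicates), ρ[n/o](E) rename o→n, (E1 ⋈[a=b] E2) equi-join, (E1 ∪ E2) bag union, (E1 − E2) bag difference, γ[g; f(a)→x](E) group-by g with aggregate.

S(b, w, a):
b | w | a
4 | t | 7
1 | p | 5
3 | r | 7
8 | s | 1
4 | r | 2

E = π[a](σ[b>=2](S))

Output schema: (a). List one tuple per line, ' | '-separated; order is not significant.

Row counts bottom-up:
  S → 5
  σ[b>=2](S) → 4
  π[a](σ[b>=2](S)) → 4

== RESULT ==
a
1
2
7
7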